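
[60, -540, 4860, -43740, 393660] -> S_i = 60*-9^i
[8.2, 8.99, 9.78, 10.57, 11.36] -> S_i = 8.20 + 0.79*i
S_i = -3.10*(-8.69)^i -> [-3.1, 26.94, -234.1, 2034.33, -17678.31]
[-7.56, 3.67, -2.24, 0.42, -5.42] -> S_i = Random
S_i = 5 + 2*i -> [5, 7, 9, 11, 13]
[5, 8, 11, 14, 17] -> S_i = 5 + 3*i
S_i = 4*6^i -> [4, 24, 144, 864, 5184]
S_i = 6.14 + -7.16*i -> [6.14, -1.02, -8.18, -15.34, -22.5]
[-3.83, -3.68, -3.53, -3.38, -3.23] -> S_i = -3.83 + 0.15*i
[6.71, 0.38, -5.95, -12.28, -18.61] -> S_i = 6.71 + -6.33*i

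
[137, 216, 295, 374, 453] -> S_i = 137 + 79*i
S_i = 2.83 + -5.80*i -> [2.83, -2.97, -8.77, -14.57, -20.37]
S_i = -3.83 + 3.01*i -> [-3.83, -0.82, 2.19, 5.2, 8.21]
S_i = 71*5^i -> [71, 355, 1775, 8875, 44375]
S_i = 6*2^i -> [6, 12, 24, 48, 96]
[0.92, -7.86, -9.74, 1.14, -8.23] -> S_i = Random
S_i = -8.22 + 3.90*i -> [-8.22, -4.32, -0.42, 3.48, 7.38]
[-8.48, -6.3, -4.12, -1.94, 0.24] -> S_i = -8.48 + 2.18*i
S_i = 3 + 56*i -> [3, 59, 115, 171, 227]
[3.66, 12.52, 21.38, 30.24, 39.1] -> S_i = 3.66 + 8.86*i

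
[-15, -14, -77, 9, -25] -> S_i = Random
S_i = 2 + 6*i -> [2, 8, 14, 20, 26]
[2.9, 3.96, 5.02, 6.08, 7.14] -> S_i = 2.90 + 1.06*i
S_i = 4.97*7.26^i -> [4.97, 36.08, 261.96, 1901.81, 13807.11]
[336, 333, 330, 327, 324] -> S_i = 336 + -3*i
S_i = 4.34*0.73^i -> [4.34, 3.17, 2.31, 1.69, 1.23]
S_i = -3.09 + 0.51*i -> [-3.09, -2.58, -2.07, -1.56, -1.05]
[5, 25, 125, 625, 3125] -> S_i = 5*5^i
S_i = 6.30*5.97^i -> [6.3, 37.61, 224.54, 1340.49, 8002.72]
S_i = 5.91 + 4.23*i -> [5.91, 10.14, 14.37, 18.6, 22.83]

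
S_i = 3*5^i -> [3, 15, 75, 375, 1875]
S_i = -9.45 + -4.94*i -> [-9.45, -14.39, -19.33, -24.27, -29.21]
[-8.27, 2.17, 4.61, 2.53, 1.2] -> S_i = Random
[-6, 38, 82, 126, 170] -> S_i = -6 + 44*i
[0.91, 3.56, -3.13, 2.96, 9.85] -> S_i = Random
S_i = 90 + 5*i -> [90, 95, 100, 105, 110]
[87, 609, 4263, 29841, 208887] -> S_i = 87*7^i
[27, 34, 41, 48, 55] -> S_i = 27 + 7*i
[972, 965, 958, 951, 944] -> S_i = 972 + -7*i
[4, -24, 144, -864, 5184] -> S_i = 4*-6^i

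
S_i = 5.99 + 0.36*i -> [5.99, 6.35, 6.71, 7.07, 7.43]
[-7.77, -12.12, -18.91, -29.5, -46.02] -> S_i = -7.77*1.56^i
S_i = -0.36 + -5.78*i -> [-0.36, -6.14, -11.92, -17.7, -23.48]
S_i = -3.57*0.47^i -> [-3.57, -1.68, -0.79, -0.37, -0.17]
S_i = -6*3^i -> [-6, -18, -54, -162, -486]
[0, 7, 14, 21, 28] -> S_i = 0 + 7*i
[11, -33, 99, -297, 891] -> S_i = 11*-3^i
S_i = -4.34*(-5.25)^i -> [-4.34, 22.78, -119.62, 628.01, -3297.06]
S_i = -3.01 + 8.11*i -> [-3.01, 5.1, 13.21, 21.32, 29.43]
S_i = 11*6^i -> [11, 66, 396, 2376, 14256]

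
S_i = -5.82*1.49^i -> [-5.82, -8.67, -12.92, -19.25, -28.69]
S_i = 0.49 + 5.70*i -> [0.49, 6.19, 11.89, 17.59, 23.29]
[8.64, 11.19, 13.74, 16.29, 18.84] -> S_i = 8.64 + 2.55*i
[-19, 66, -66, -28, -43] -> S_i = Random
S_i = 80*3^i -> [80, 240, 720, 2160, 6480]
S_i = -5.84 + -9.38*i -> [-5.84, -15.22, -24.6, -33.98, -43.36]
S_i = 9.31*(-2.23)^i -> [9.31, -20.76, 46.3, -103.24, 230.23]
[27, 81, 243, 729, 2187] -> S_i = 27*3^i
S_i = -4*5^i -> [-4, -20, -100, -500, -2500]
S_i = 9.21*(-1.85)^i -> [9.21, -17.04, 31.52, -58.31, 107.88]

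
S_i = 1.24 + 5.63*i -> [1.24, 6.87, 12.5, 18.13, 23.76]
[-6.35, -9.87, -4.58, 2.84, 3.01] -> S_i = Random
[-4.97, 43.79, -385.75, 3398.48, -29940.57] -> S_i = -4.97*(-8.81)^i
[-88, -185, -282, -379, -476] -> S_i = -88 + -97*i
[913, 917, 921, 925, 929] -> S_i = 913 + 4*i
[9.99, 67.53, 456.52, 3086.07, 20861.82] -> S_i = 9.99*6.76^i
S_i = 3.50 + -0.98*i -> [3.5, 2.52, 1.54, 0.56, -0.42]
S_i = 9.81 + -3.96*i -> [9.81, 5.85, 1.89, -2.07, -6.03]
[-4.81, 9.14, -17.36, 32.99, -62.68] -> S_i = -4.81*(-1.90)^i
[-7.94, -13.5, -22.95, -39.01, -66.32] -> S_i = -7.94*1.70^i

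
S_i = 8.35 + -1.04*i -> [8.35, 7.31, 6.27, 5.23, 4.19]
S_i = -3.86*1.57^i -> [-3.86, -6.06, -9.51, -14.94, -23.45]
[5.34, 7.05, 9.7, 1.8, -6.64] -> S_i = Random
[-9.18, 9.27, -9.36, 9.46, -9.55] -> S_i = -9.18*(-1.01)^i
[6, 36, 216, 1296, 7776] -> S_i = 6*6^i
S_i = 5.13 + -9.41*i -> [5.13, -4.28, -13.69, -23.1, -32.51]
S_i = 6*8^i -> [6, 48, 384, 3072, 24576]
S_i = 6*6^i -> [6, 36, 216, 1296, 7776]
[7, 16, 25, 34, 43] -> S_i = 7 + 9*i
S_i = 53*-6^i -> [53, -318, 1908, -11448, 68688]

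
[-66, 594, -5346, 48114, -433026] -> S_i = -66*-9^i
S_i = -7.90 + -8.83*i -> [-7.9, -16.73, -25.56, -34.39, -43.22]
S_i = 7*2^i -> [7, 14, 28, 56, 112]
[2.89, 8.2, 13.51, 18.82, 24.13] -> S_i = 2.89 + 5.31*i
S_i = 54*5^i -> [54, 270, 1350, 6750, 33750]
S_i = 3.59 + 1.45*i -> [3.59, 5.04, 6.49, 7.94, 9.39]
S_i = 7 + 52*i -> [7, 59, 111, 163, 215]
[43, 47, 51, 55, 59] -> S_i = 43 + 4*i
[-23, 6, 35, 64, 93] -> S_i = -23 + 29*i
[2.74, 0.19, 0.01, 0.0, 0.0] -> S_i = 2.74*0.07^i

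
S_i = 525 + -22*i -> [525, 503, 481, 459, 437]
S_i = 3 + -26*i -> [3, -23, -49, -75, -101]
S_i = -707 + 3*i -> [-707, -704, -701, -698, -695]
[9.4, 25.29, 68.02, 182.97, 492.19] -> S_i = 9.40*2.69^i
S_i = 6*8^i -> [6, 48, 384, 3072, 24576]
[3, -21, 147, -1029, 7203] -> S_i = 3*-7^i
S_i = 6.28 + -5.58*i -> [6.28, 0.7, -4.88, -10.46, -16.04]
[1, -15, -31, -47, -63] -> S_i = 1 + -16*i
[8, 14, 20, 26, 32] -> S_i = 8 + 6*i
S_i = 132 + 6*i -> [132, 138, 144, 150, 156]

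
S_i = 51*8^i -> [51, 408, 3264, 26112, 208896]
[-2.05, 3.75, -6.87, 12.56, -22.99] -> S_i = -2.05*(-1.83)^i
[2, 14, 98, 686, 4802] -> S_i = 2*7^i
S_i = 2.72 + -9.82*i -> [2.72, -7.1, -16.92, -26.74, -36.56]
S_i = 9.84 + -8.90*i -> [9.84, 0.94, -7.96, -16.86, -25.76]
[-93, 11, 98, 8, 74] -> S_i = Random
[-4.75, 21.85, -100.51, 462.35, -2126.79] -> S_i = -4.75*(-4.60)^i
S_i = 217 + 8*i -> [217, 225, 233, 241, 249]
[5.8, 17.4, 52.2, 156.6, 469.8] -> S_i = 5.80*3.00^i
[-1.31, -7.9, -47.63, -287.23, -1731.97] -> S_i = -1.31*6.03^i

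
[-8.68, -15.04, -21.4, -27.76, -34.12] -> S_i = -8.68 + -6.36*i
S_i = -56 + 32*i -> [-56, -24, 8, 40, 72]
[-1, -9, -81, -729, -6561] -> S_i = -1*9^i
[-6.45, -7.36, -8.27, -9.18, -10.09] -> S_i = -6.45 + -0.91*i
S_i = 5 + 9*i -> [5, 14, 23, 32, 41]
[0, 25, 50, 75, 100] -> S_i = 0 + 25*i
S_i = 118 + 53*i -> [118, 171, 224, 277, 330]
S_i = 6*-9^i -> [6, -54, 486, -4374, 39366]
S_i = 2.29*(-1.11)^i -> [2.29, -2.54, 2.82, -3.13, 3.48]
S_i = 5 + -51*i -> [5, -46, -97, -148, -199]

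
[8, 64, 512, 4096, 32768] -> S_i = 8*8^i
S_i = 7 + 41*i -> [7, 48, 89, 130, 171]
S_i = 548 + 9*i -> [548, 557, 566, 575, 584]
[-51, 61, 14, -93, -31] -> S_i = Random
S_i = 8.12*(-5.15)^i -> [8.12, -41.82, 215.36, -1109.12, 5711.96]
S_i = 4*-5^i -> [4, -20, 100, -500, 2500]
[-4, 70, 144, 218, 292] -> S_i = -4 + 74*i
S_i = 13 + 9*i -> [13, 22, 31, 40, 49]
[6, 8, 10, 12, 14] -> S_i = 6 + 2*i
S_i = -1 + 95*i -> [-1, 94, 189, 284, 379]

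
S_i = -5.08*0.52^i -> [-5.08, -2.64, -1.37, -0.71, -0.37]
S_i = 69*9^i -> [69, 621, 5589, 50301, 452709]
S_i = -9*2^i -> [-9, -18, -36, -72, -144]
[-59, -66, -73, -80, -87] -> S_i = -59 + -7*i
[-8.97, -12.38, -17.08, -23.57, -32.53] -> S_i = -8.97*1.38^i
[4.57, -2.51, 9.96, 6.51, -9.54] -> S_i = Random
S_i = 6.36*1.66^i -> [6.36, 10.56, 17.53, 29.09, 48.29]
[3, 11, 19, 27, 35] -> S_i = 3 + 8*i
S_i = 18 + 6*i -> [18, 24, 30, 36, 42]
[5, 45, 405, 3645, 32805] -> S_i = 5*9^i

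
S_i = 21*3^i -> [21, 63, 189, 567, 1701]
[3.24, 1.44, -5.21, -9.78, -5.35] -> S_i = Random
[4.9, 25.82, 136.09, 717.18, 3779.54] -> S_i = 4.90*5.27^i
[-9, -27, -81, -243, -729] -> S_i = -9*3^i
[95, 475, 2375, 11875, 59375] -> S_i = 95*5^i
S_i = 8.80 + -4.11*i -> [8.8, 4.69, 0.58, -3.53, -7.64]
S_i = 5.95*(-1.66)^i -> [5.95, -9.88, 16.4, -27.22, 45.18]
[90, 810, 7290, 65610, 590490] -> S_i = 90*9^i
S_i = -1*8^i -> [-1, -8, -64, -512, -4096]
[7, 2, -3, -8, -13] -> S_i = 7 + -5*i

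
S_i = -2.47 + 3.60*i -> [-2.47, 1.13, 4.73, 8.33, 11.93]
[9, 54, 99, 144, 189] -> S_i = 9 + 45*i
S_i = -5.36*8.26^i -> [-5.36, -44.27, -365.7, -3020.68, -24950.83]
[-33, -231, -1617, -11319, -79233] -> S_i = -33*7^i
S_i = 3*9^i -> [3, 27, 243, 2187, 19683]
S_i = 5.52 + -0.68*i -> [5.52, 4.84, 4.16, 3.48, 2.8]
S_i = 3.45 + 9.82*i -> [3.45, 13.27, 23.09, 32.91, 42.73]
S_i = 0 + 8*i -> [0, 8, 16, 24, 32]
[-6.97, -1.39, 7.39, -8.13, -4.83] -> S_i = Random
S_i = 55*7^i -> [55, 385, 2695, 18865, 132055]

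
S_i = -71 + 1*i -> [-71, -70, -69, -68, -67]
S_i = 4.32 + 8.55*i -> [4.32, 12.87, 21.42, 29.97, 38.52]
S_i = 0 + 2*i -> [0, 2, 4, 6, 8]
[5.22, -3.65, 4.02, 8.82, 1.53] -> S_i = Random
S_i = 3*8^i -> [3, 24, 192, 1536, 12288]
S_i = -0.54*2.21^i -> [-0.54, -1.19, -2.64, -5.83, -12.88]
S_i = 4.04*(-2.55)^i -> [4.04, -10.3, 26.27, -66.99, 170.82]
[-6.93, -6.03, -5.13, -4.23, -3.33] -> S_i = -6.93 + 0.90*i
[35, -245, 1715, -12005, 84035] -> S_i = 35*-7^i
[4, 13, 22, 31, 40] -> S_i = 4 + 9*i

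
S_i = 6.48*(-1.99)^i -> [6.48, -12.9, 25.66, -51.07, 101.62]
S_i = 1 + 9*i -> [1, 10, 19, 28, 37]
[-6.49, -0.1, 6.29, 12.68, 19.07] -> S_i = -6.49 + 6.39*i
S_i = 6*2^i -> [6, 12, 24, 48, 96]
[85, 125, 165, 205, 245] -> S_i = 85 + 40*i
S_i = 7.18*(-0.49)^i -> [7.18, -3.52, 1.72, -0.84, 0.41]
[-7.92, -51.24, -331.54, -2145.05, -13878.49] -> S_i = -7.92*6.47^i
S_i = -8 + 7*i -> [-8, -1, 6, 13, 20]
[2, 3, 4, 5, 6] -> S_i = 2 + 1*i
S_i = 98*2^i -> [98, 196, 392, 784, 1568]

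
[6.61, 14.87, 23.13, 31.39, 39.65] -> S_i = 6.61 + 8.26*i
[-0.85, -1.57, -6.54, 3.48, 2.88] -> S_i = Random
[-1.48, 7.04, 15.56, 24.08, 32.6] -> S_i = -1.48 + 8.52*i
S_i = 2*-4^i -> [2, -8, 32, -128, 512]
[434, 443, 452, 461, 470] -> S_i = 434 + 9*i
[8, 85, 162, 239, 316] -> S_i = 8 + 77*i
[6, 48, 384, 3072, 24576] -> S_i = 6*8^i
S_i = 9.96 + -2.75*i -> [9.96, 7.21, 4.46, 1.71, -1.04]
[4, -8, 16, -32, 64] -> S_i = 4*-2^i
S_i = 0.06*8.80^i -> [0.06, 0.53, 4.65, 40.89, 359.82]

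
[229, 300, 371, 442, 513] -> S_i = 229 + 71*i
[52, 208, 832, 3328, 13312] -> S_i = 52*4^i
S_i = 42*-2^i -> [42, -84, 168, -336, 672]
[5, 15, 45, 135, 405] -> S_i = 5*3^i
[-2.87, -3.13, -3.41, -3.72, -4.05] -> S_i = -2.87*1.09^i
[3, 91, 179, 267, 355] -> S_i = 3 + 88*i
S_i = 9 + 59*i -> [9, 68, 127, 186, 245]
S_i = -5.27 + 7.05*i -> [-5.27, 1.78, 8.83, 15.88, 22.93]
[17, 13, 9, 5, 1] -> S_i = 17 + -4*i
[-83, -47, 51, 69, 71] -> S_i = Random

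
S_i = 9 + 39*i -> [9, 48, 87, 126, 165]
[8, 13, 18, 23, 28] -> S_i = 8 + 5*i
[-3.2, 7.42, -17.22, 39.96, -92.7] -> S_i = -3.20*(-2.32)^i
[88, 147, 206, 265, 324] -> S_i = 88 + 59*i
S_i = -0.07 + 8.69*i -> [-0.07, 8.62, 17.31, 26.0, 34.69]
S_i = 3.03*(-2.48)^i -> [3.03, -7.51, 18.64, -46.22, 114.62]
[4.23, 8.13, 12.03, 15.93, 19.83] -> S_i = 4.23 + 3.90*i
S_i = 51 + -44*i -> [51, 7, -37, -81, -125]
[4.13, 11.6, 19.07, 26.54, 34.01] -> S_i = 4.13 + 7.47*i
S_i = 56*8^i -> [56, 448, 3584, 28672, 229376]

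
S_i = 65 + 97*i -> [65, 162, 259, 356, 453]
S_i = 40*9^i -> [40, 360, 3240, 29160, 262440]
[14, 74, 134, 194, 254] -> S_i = 14 + 60*i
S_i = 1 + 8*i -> [1, 9, 17, 25, 33]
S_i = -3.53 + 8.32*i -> [-3.53, 4.79, 13.11, 21.43, 29.75]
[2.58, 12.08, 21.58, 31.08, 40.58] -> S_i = 2.58 + 9.50*i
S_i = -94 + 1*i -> [-94, -93, -92, -91, -90]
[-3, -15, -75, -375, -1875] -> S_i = -3*5^i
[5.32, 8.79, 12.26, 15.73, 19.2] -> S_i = 5.32 + 3.47*i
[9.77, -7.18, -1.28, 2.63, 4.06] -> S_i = Random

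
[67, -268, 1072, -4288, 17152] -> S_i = 67*-4^i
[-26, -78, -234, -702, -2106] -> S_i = -26*3^i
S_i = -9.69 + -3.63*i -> [-9.69, -13.32, -16.95, -20.58, -24.21]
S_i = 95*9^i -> [95, 855, 7695, 69255, 623295]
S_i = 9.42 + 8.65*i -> [9.42, 18.07, 26.72, 35.37, 44.02]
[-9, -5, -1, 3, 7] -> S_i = -9 + 4*i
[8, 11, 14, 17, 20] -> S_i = 8 + 3*i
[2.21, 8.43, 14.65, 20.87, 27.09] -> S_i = 2.21 + 6.22*i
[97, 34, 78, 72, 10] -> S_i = Random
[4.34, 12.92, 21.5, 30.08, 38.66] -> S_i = 4.34 + 8.58*i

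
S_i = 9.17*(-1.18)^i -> [9.17, -10.82, 12.77, -15.07, 17.78]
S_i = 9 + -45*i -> [9, -36, -81, -126, -171]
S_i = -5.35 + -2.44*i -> [-5.35, -7.79, -10.23, -12.67, -15.11]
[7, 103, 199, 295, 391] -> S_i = 7 + 96*i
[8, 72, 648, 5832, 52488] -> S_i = 8*9^i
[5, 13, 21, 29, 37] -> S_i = 5 + 8*i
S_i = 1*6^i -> [1, 6, 36, 216, 1296]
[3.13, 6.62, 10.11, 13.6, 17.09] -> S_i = 3.13 + 3.49*i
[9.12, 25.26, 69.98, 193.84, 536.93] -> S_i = 9.12*2.77^i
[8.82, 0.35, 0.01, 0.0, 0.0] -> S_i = 8.82*0.04^i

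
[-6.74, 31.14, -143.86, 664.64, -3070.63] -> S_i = -6.74*(-4.62)^i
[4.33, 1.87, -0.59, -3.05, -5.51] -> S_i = 4.33 + -2.46*i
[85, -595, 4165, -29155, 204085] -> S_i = 85*-7^i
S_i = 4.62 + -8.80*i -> [4.62, -4.18, -12.98, -21.78, -30.58]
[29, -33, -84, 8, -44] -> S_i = Random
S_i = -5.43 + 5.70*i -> [-5.43, 0.27, 5.97, 11.67, 17.37]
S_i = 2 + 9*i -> [2, 11, 20, 29, 38]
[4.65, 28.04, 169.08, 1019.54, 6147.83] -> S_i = 4.65*6.03^i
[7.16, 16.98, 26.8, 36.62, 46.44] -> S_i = 7.16 + 9.82*i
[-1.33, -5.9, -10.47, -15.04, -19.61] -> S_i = -1.33 + -4.57*i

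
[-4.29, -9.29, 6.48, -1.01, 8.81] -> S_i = Random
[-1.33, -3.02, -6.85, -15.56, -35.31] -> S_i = -1.33*2.27^i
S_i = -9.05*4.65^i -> [-9.05, -42.08, -195.68, -909.93, -4231.17]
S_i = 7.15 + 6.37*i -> [7.15, 13.52, 19.89, 26.26, 32.63]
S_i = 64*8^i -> [64, 512, 4096, 32768, 262144]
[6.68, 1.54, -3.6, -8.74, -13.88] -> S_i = 6.68 + -5.14*i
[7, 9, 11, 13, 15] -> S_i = 7 + 2*i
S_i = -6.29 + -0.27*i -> [-6.29, -6.56, -6.83, -7.1, -7.37]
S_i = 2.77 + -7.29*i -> [2.77, -4.52, -11.81, -19.1, -26.39]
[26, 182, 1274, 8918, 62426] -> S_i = 26*7^i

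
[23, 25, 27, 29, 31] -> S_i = 23 + 2*i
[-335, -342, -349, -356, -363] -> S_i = -335 + -7*i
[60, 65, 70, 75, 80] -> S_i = 60 + 5*i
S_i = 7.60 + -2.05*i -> [7.6, 5.55, 3.5, 1.45, -0.6]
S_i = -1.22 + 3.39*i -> [-1.22, 2.17, 5.56, 8.95, 12.34]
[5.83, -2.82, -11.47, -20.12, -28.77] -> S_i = 5.83 + -8.65*i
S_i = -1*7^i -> [-1, -7, -49, -343, -2401]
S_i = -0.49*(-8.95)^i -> [-0.49, 4.39, -39.25, 351.29, -3144.04]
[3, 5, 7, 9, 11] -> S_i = 3 + 2*i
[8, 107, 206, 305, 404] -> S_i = 8 + 99*i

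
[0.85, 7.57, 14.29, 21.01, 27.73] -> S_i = 0.85 + 6.72*i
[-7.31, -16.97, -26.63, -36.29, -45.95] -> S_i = -7.31 + -9.66*i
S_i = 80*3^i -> [80, 240, 720, 2160, 6480]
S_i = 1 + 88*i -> [1, 89, 177, 265, 353]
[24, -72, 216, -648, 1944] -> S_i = 24*-3^i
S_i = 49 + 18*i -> [49, 67, 85, 103, 121]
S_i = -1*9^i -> [-1, -9, -81, -729, -6561]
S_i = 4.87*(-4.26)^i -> [4.87, -20.75, 88.38, -376.49, 1603.86]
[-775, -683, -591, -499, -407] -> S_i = -775 + 92*i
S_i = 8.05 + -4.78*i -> [8.05, 3.27, -1.51, -6.29, -11.07]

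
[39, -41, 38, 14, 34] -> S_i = Random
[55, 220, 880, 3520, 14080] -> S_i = 55*4^i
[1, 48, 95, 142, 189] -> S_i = 1 + 47*i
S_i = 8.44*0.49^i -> [8.44, 4.14, 2.03, 0.99, 0.49]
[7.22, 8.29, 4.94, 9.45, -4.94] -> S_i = Random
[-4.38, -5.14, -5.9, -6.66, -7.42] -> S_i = -4.38 + -0.76*i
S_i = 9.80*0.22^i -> [9.8, 2.16, 0.47, 0.1, 0.02]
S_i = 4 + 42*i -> [4, 46, 88, 130, 172]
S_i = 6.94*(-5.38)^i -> [6.94, -37.34, 200.87, -1080.7, 5814.18]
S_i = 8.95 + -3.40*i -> [8.95, 5.55, 2.15, -1.25, -4.65]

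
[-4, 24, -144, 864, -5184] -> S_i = -4*-6^i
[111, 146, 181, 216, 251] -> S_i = 111 + 35*i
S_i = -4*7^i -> [-4, -28, -196, -1372, -9604]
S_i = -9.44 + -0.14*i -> [-9.44, -9.58, -9.72, -9.86, -10.0]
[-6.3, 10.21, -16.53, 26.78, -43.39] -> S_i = -6.30*(-1.62)^i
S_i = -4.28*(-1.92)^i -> [-4.28, 8.22, -15.78, 30.29, -58.16]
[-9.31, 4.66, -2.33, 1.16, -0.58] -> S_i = -9.31*(-0.50)^i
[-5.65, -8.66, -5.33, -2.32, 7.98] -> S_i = Random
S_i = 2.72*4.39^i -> [2.72, 11.94, 52.42, 230.12, 1010.25]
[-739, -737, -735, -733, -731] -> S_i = -739 + 2*i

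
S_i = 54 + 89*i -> [54, 143, 232, 321, 410]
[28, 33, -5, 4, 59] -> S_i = Random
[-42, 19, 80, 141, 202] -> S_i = -42 + 61*i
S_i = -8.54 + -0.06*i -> [-8.54, -8.6, -8.66, -8.72, -8.78]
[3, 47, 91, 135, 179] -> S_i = 3 + 44*i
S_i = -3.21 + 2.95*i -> [-3.21, -0.26, 2.69, 5.64, 8.59]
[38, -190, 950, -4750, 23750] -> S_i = 38*-5^i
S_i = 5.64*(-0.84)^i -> [5.64, -4.74, 3.98, -3.34, 2.81]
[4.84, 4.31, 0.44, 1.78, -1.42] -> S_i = Random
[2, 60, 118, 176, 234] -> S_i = 2 + 58*i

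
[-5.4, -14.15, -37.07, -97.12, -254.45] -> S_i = -5.40*2.62^i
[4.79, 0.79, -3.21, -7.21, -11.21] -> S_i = 4.79 + -4.00*i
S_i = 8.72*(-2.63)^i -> [8.72, -22.93, 60.32, -158.63, 417.2]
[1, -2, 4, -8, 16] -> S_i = 1*-2^i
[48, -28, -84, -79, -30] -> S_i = Random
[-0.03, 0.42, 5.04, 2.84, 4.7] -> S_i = Random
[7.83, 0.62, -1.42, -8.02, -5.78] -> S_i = Random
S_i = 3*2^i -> [3, 6, 12, 24, 48]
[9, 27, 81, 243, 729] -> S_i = 9*3^i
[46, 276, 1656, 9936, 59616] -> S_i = 46*6^i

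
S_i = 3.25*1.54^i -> [3.25, 5.0, 7.71, 11.87, 18.28]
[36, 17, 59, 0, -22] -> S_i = Random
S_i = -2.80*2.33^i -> [-2.8, -6.52, -15.2, -35.42, -82.52]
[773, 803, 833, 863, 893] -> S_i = 773 + 30*i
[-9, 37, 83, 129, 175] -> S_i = -9 + 46*i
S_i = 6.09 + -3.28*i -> [6.09, 2.81, -0.47, -3.75, -7.03]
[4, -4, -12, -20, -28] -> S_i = 4 + -8*i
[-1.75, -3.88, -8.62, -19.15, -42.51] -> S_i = -1.75*2.22^i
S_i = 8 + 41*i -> [8, 49, 90, 131, 172]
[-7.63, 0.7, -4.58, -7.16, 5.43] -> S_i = Random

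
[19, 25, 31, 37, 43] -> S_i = 19 + 6*i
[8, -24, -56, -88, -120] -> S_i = 8 + -32*i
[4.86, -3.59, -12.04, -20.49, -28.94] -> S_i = 4.86 + -8.45*i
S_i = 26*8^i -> [26, 208, 1664, 13312, 106496]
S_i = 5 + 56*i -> [5, 61, 117, 173, 229]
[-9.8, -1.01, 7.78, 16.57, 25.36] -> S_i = -9.80 + 8.79*i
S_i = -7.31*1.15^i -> [-7.31, -8.41, -9.67, -11.12, -12.79]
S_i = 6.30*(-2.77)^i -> [6.3, -17.45, 48.34, -133.9, 370.9]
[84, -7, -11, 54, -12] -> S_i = Random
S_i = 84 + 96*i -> [84, 180, 276, 372, 468]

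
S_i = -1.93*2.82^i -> [-1.93, -5.44, -15.35, -43.28, -122.05]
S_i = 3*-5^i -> [3, -15, 75, -375, 1875]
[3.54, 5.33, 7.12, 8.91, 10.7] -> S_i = 3.54 + 1.79*i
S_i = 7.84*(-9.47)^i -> [7.84, -74.24, 703.1, -6658.34, 63054.48]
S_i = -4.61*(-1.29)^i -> [-4.61, 5.95, -7.67, 9.9, -12.77]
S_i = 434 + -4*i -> [434, 430, 426, 422, 418]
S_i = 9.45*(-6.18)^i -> [9.45, -58.4, 360.92, -2230.47, 13784.33]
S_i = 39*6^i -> [39, 234, 1404, 8424, 50544]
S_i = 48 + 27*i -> [48, 75, 102, 129, 156]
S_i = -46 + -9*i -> [-46, -55, -64, -73, -82]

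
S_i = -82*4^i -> [-82, -328, -1312, -5248, -20992]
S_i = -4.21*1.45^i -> [-4.21, -6.1, -8.85, -12.83, -18.61]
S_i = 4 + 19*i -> [4, 23, 42, 61, 80]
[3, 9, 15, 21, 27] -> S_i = 3 + 6*i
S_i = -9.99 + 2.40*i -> [-9.99, -7.59, -5.19, -2.79, -0.39]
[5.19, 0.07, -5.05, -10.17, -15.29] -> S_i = 5.19 + -5.12*i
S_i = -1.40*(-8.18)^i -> [-1.4, 11.45, -93.68, 766.28, -6268.18]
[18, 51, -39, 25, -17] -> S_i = Random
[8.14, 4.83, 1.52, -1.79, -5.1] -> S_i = 8.14 + -3.31*i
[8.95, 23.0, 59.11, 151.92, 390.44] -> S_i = 8.95*2.57^i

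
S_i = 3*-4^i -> [3, -12, 48, -192, 768]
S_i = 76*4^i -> [76, 304, 1216, 4864, 19456]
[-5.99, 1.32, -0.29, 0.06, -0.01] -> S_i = -5.99*(-0.22)^i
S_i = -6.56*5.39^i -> [-6.56, -35.36, -190.58, -1027.24, -5536.8]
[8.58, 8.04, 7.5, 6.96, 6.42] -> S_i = 8.58 + -0.54*i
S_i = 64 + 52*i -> [64, 116, 168, 220, 272]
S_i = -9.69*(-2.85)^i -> [-9.69, 27.62, -78.71, 224.32, -639.3]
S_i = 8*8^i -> [8, 64, 512, 4096, 32768]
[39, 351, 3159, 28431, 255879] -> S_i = 39*9^i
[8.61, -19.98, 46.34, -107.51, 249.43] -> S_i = 8.61*(-2.32)^i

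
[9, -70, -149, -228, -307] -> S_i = 9 + -79*i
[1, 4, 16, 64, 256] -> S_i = 1*4^i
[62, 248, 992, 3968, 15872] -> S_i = 62*4^i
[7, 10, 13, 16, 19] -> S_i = 7 + 3*i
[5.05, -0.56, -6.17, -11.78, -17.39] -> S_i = 5.05 + -5.61*i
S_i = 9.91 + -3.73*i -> [9.91, 6.18, 2.45, -1.28, -5.01]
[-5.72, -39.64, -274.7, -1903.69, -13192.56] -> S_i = -5.72*6.93^i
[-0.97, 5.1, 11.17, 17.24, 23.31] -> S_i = -0.97 + 6.07*i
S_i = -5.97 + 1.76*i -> [-5.97, -4.21, -2.45, -0.69, 1.07]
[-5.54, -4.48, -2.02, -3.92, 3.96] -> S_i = Random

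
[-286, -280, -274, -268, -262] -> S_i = -286 + 6*i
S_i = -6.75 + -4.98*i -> [-6.75, -11.73, -16.71, -21.69, -26.67]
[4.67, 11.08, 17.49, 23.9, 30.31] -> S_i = 4.67 + 6.41*i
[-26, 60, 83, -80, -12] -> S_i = Random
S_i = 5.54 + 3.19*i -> [5.54, 8.73, 11.92, 15.11, 18.3]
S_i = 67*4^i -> [67, 268, 1072, 4288, 17152]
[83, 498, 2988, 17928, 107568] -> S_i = 83*6^i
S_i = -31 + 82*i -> [-31, 51, 133, 215, 297]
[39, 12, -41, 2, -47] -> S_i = Random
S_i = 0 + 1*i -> [0, 1, 2, 3, 4]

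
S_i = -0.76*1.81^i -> [-0.76, -1.38, -2.49, -4.51, -8.16]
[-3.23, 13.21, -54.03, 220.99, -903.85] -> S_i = -3.23*(-4.09)^i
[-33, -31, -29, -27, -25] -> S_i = -33 + 2*i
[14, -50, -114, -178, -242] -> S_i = 14 + -64*i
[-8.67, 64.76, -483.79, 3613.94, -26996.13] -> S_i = -8.67*(-7.47)^i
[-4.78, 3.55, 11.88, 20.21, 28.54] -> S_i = -4.78 + 8.33*i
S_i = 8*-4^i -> [8, -32, 128, -512, 2048]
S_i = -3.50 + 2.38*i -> [-3.5, -1.12, 1.26, 3.64, 6.02]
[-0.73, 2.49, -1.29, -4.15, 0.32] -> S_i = Random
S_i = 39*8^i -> [39, 312, 2496, 19968, 159744]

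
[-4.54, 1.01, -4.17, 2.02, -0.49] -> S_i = Random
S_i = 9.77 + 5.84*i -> [9.77, 15.61, 21.45, 27.29, 33.13]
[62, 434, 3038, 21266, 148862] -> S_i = 62*7^i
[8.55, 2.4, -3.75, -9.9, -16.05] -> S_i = 8.55 + -6.15*i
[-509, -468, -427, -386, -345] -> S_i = -509 + 41*i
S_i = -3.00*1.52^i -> [-3.0, -4.56, -6.93, -10.54, -16.01]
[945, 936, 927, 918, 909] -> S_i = 945 + -9*i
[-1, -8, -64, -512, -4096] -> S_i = -1*8^i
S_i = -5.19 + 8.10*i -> [-5.19, 2.91, 11.01, 19.11, 27.21]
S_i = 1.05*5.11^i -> [1.05, 5.37, 27.42, 140.1, 715.93]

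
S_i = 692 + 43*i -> [692, 735, 778, 821, 864]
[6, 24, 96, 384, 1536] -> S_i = 6*4^i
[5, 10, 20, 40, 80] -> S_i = 5*2^i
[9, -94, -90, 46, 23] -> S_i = Random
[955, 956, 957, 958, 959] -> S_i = 955 + 1*i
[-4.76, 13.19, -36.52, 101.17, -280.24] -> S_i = -4.76*(-2.77)^i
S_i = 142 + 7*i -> [142, 149, 156, 163, 170]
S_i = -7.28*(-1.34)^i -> [-7.28, 9.76, -13.07, 17.52, -23.47]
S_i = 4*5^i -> [4, 20, 100, 500, 2500]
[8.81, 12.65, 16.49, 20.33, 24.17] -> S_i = 8.81 + 3.84*i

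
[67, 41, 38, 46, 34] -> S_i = Random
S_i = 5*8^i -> [5, 40, 320, 2560, 20480]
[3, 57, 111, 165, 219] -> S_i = 3 + 54*i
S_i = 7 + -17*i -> [7, -10, -27, -44, -61]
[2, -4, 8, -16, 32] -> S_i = 2*-2^i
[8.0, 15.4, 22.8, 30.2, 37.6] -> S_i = 8.00 + 7.40*i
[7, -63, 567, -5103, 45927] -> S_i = 7*-9^i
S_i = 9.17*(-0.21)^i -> [9.17, -1.93, 0.4, -0.08, 0.02]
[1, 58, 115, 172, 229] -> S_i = 1 + 57*i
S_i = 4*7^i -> [4, 28, 196, 1372, 9604]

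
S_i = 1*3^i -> [1, 3, 9, 27, 81]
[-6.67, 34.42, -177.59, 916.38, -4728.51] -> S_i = -6.67*(-5.16)^i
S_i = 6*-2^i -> [6, -12, 24, -48, 96]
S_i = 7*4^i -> [7, 28, 112, 448, 1792]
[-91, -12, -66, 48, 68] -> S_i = Random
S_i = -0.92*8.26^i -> [-0.92, -7.6, -62.77, -518.48, -4282.6]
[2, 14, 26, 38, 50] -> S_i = 2 + 12*i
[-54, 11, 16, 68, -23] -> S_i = Random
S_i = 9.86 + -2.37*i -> [9.86, 7.49, 5.12, 2.75, 0.38]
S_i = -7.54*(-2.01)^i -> [-7.54, 15.16, -30.46, 61.23, -123.07]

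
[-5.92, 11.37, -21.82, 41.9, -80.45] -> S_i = -5.92*(-1.92)^i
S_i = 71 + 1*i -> [71, 72, 73, 74, 75]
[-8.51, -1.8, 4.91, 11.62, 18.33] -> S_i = -8.51 + 6.71*i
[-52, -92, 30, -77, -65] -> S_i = Random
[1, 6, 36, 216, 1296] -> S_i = 1*6^i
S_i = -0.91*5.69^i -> [-0.91, -5.18, -29.46, -167.64, -953.87]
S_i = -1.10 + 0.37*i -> [-1.1, -0.73, -0.36, 0.01, 0.38]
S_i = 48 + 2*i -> [48, 50, 52, 54, 56]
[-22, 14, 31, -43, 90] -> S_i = Random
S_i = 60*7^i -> [60, 420, 2940, 20580, 144060]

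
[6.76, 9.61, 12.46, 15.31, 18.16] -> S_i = 6.76 + 2.85*i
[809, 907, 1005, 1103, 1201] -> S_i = 809 + 98*i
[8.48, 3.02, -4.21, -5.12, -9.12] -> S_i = Random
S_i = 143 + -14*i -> [143, 129, 115, 101, 87]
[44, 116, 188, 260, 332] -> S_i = 44 + 72*i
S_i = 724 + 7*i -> [724, 731, 738, 745, 752]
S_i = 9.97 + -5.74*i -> [9.97, 4.23, -1.51, -7.25, -12.99]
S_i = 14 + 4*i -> [14, 18, 22, 26, 30]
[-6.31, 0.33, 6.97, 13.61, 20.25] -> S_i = -6.31 + 6.64*i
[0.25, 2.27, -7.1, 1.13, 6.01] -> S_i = Random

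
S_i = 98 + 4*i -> [98, 102, 106, 110, 114]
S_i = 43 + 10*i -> [43, 53, 63, 73, 83]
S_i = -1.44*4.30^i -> [-1.44, -6.19, -26.63, -114.49, -492.31]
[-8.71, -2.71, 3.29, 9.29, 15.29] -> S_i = -8.71 + 6.00*i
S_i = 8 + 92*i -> [8, 100, 192, 284, 376]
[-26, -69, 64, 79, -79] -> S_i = Random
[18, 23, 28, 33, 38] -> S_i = 18 + 5*i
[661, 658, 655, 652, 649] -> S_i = 661 + -3*i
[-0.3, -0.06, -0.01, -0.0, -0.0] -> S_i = -0.30*0.20^i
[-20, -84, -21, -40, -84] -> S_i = Random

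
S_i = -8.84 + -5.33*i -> [-8.84, -14.17, -19.5, -24.83, -30.16]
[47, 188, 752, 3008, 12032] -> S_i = 47*4^i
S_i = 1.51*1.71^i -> [1.51, 2.58, 4.42, 7.55, 12.91]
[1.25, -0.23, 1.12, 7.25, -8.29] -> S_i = Random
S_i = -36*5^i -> [-36, -180, -900, -4500, -22500]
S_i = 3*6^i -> [3, 18, 108, 648, 3888]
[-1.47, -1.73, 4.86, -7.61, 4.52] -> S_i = Random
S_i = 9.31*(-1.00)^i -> [9.31, -9.31, 9.31, -9.31, 9.31]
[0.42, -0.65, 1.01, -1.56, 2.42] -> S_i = 0.42*(-1.55)^i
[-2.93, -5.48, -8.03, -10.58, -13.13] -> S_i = -2.93 + -2.55*i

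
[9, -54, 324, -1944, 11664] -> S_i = 9*-6^i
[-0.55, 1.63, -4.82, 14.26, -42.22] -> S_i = -0.55*(-2.96)^i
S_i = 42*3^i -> [42, 126, 378, 1134, 3402]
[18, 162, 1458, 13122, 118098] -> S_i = 18*9^i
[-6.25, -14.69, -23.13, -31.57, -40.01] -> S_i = -6.25 + -8.44*i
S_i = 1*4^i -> [1, 4, 16, 64, 256]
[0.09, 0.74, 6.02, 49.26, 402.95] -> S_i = 0.09*8.18^i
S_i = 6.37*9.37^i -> [6.37, 59.69, 559.27, 5240.32, 49101.84]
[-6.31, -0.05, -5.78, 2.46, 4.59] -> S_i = Random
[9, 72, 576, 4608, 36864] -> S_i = 9*8^i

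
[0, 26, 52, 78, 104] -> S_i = 0 + 26*i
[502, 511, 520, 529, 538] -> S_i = 502 + 9*i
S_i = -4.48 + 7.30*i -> [-4.48, 2.82, 10.12, 17.42, 24.72]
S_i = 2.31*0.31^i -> [2.31, 0.72, 0.22, 0.07, 0.02]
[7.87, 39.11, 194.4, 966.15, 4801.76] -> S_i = 7.87*4.97^i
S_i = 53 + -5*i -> [53, 48, 43, 38, 33]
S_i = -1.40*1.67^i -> [-1.4, -2.34, -3.9, -6.52, -10.89]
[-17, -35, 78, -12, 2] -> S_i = Random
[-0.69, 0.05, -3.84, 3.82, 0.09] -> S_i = Random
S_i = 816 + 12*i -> [816, 828, 840, 852, 864]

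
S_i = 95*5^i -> [95, 475, 2375, 11875, 59375]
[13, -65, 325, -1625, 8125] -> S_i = 13*-5^i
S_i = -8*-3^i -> [-8, 24, -72, 216, -648]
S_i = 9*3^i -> [9, 27, 81, 243, 729]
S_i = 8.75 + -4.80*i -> [8.75, 3.95, -0.85, -5.65, -10.45]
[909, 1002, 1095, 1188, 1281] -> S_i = 909 + 93*i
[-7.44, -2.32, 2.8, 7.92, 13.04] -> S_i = -7.44 + 5.12*i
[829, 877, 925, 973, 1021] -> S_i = 829 + 48*i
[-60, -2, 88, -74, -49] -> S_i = Random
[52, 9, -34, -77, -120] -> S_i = 52 + -43*i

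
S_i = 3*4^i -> [3, 12, 48, 192, 768]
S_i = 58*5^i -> [58, 290, 1450, 7250, 36250]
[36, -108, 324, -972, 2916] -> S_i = 36*-3^i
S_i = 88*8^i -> [88, 704, 5632, 45056, 360448]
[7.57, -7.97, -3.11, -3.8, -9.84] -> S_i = Random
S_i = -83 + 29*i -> [-83, -54, -25, 4, 33]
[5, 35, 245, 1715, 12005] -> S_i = 5*7^i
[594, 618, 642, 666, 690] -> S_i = 594 + 24*i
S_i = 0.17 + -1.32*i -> [0.17, -1.15, -2.47, -3.79, -5.11]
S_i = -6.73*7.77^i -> [-6.73, -52.29, -406.31, -3157.03, -24530.09]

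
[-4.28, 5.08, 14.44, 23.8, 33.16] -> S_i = -4.28 + 9.36*i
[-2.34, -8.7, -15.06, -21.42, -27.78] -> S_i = -2.34 + -6.36*i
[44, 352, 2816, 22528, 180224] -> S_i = 44*8^i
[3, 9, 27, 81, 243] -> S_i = 3*3^i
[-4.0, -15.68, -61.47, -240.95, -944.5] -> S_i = -4.00*3.92^i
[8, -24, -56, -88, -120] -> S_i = 8 + -32*i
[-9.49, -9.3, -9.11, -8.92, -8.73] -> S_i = -9.49 + 0.19*i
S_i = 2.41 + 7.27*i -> [2.41, 9.68, 16.95, 24.22, 31.49]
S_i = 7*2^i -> [7, 14, 28, 56, 112]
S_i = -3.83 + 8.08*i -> [-3.83, 4.25, 12.33, 20.41, 28.49]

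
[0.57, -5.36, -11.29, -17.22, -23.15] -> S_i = 0.57 + -5.93*i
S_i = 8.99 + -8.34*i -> [8.99, 0.65, -7.69, -16.03, -24.37]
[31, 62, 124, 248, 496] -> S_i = 31*2^i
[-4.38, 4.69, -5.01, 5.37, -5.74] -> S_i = -4.38*(-1.07)^i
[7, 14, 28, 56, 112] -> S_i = 7*2^i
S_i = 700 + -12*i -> [700, 688, 676, 664, 652]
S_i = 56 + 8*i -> [56, 64, 72, 80, 88]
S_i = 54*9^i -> [54, 486, 4374, 39366, 354294]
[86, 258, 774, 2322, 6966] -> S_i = 86*3^i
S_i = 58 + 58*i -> [58, 116, 174, 232, 290]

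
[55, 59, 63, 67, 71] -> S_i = 55 + 4*i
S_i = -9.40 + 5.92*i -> [-9.4, -3.48, 2.44, 8.36, 14.28]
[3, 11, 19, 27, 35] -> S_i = 3 + 8*i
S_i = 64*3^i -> [64, 192, 576, 1728, 5184]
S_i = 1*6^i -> [1, 6, 36, 216, 1296]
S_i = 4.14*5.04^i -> [4.14, 20.87, 105.16, 530.02, 2671.3]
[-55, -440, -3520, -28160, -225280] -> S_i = -55*8^i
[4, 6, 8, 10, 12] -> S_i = 4 + 2*i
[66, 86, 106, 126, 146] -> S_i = 66 + 20*i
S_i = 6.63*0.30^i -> [6.63, 1.99, 0.6, 0.18, 0.05]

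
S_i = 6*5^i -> [6, 30, 150, 750, 3750]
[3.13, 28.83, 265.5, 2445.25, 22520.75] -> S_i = 3.13*9.21^i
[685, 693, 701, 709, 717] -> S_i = 685 + 8*i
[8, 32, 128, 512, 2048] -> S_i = 8*4^i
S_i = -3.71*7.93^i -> [-3.71, -29.42, -233.3, -1850.09, -14671.23]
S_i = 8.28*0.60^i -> [8.28, 4.97, 2.98, 1.79, 1.07]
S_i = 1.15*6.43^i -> [1.15, 7.39, 47.55, 305.72, 1965.81]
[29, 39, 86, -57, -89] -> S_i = Random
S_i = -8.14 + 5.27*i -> [-8.14, -2.87, 2.4, 7.67, 12.94]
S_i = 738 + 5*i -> [738, 743, 748, 753, 758]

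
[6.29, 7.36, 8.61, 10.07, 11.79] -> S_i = 6.29*1.17^i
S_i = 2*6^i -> [2, 12, 72, 432, 2592]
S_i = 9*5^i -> [9, 45, 225, 1125, 5625]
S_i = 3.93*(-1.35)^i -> [3.93, -5.31, 7.16, -9.67, 13.05]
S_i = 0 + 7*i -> [0, 7, 14, 21, 28]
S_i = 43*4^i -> [43, 172, 688, 2752, 11008]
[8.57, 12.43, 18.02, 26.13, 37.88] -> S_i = 8.57*1.45^i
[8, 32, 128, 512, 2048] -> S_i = 8*4^i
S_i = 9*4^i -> [9, 36, 144, 576, 2304]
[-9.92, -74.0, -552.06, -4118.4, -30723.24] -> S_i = -9.92*7.46^i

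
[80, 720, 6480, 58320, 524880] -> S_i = 80*9^i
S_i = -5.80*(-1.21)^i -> [-5.8, 7.02, -8.49, 10.28, -12.43]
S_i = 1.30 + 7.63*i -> [1.3, 8.93, 16.56, 24.19, 31.82]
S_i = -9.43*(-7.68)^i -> [-9.43, 72.42, -556.2, 4271.65, -32806.25]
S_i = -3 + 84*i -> [-3, 81, 165, 249, 333]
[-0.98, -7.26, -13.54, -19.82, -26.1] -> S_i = -0.98 + -6.28*i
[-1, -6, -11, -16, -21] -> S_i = -1 + -5*i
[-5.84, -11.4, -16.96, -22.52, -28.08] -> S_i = -5.84 + -5.56*i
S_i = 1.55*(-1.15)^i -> [1.55, -1.78, 2.05, -2.36, 2.71]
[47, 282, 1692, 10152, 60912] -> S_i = 47*6^i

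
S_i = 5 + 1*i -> [5, 6, 7, 8, 9]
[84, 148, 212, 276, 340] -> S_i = 84 + 64*i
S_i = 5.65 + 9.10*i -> [5.65, 14.75, 23.85, 32.95, 42.05]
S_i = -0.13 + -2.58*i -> [-0.13, -2.71, -5.29, -7.87, -10.45]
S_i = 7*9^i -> [7, 63, 567, 5103, 45927]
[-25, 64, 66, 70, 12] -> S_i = Random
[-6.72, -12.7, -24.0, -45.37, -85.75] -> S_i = -6.72*1.89^i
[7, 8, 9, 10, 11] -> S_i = 7 + 1*i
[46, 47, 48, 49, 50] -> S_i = 46 + 1*i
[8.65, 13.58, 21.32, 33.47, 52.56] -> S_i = 8.65*1.57^i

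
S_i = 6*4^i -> [6, 24, 96, 384, 1536]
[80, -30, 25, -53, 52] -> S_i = Random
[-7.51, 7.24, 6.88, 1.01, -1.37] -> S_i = Random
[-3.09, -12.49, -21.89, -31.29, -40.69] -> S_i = -3.09 + -9.40*i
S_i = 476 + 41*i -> [476, 517, 558, 599, 640]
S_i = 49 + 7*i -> [49, 56, 63, 70, 77]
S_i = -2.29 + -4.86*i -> [-2.29, -7.15, -12.01, -16.87, -21.73]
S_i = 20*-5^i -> [20, -100, 500, -2500, 12500]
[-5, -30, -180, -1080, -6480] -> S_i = -5*6^i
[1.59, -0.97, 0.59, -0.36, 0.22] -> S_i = 1.59*(-0.61)^i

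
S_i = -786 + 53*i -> [-786, -733, -680, -627, -574]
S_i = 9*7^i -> [9, 63, 441, 3087, 21609]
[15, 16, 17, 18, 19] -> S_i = 15 + 1*i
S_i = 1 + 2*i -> [1, 3, 5, 7, 9]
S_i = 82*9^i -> [82, 738, 6642, 59778, 538002]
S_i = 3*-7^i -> [3, -21, 147, -1029, 7203]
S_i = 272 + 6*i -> [272, 278, 284, 290, 296]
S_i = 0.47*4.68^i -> [0.47, 2.2, 10.29, 48.18, 225.47]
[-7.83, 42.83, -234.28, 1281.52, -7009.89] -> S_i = -7.83*(-5.47)^i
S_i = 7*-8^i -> [7, -56, 448, -3584, 28672]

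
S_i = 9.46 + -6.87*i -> [9.46, 2.59, -4.28, -11.15, -18.02]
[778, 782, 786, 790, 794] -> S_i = 778 + 4*i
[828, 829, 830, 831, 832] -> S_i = 828 + 1*i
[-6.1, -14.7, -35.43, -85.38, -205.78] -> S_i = -6.10*2.41^i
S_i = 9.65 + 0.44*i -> [9.65, 10.09, 10.53, 10.97, 11.41]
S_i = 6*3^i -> [6, 18, 54, 162, 486]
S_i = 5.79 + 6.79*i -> [5.79, 12.58, 19.37, 26.16, 32.95]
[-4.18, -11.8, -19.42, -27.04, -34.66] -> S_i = -4.18 + -7.62*i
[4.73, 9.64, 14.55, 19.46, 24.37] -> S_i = 4.73 + 4.91*i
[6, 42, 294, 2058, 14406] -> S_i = 6*7^i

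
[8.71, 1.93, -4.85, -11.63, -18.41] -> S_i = 8.71 + -6.78*i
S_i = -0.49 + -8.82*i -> [-0.49, -9.31, -18.13, -26.95, -35.77]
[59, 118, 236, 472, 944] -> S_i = 59*2^i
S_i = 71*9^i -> [71, 639, 5751, 51759, 465831]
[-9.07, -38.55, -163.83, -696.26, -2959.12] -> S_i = -9.07*4.25^i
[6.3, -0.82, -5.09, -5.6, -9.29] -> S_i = Random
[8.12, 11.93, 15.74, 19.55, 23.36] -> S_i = 8.12 + 3.81*i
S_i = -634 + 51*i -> [-634, -583, -532, -481, -430]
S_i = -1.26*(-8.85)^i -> [-1.26, 11.15, -98.69, 873.37, -7729.36]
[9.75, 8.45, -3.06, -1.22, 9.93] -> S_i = Random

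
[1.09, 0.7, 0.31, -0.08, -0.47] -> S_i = 1.09 + -0.39*i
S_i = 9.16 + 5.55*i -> [9.16, 14.71, 20.26, 25.81, 31.36]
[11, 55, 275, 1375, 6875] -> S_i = 11*5^i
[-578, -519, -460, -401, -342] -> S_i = -578 + 59*i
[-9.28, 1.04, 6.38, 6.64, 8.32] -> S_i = Random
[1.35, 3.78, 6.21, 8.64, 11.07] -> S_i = 1.35 + 2.43*i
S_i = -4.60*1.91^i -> [-4.6, -8.79, -16.78, -32.05, -61.22]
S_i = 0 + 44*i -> [0, 44, 88, 132, 176]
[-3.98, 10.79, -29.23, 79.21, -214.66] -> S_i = -3.98*(-2.71)^i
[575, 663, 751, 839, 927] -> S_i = 575 + 88*i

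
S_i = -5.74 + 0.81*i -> [-5.74, -4.93, -4.12, -3.31, -2.5]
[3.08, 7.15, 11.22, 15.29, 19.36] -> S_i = 3.08 + 4.07*i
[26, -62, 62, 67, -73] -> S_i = Random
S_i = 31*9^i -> [31, 279, 2511, 22599, 203391]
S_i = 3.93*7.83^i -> [3.93, 30.77, 240.94, 1886.59, 14772.01]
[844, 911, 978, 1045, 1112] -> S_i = 844 + 67*i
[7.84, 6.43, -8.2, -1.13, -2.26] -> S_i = Random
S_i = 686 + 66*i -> [686, 752, 818, 884, 950]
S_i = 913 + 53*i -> [913, 966, 1019, 1072, 1125]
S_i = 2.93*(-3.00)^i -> [2.93, -8.79, 26.37, -79.11, 237.33]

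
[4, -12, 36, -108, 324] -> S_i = 4*-3^i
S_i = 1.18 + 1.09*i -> [1.18, 2.27, 3.36, 4.45, 5.54]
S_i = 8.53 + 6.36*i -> [8.53, 14.89, 21.25, 27.61, 33.97]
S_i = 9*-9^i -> [9, -81, 729, -6561, 59049]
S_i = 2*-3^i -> [2, -6, 18, -54, 162]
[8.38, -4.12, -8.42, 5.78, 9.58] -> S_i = Random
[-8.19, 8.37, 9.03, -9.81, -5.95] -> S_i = Random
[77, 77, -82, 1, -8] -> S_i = Random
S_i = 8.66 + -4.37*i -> [8.66, 4.29, -0.08, -4.45, -8.82]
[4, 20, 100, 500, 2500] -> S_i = 4*5^i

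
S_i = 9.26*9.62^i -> [9.26, 89.08, 856.96, 8243.97, 79306.95]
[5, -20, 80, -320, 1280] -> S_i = 5*-4^i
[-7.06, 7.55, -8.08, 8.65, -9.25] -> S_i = -7.06*(-1.07)^i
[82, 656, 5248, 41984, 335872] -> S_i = 82*8^i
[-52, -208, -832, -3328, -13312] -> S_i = -52*4^i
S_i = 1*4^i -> [1, 4, 16, 64, 256]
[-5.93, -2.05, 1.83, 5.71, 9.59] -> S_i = -5.93 + 3.88*i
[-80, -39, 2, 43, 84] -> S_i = -80 + 41*i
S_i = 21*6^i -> [21, 126, 756, 4536, 27216]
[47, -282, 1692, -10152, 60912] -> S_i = 47*-6^i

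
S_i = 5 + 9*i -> [5, 14, 23, 32, 41]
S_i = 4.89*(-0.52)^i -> [4.89, -2.54, 1.32, -0.69, 0.36]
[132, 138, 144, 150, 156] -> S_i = 132 + 6*i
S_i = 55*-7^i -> [55, -385, 2695, -18865, 132055]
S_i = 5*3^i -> [5, 15, 45, 135, 405]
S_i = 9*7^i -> [9, 63, 441, 3087, 21609]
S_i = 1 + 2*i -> [1, 3, 5, 7, 9]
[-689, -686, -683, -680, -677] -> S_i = -689 + 3*i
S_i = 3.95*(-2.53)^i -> [3.95, -9.99, 25.28, -63.97, 161.84]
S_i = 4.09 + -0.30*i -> [4.09, 3.79, 3.49, 3.19, 2.89]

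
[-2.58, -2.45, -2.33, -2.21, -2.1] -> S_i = -2.58*0.95^i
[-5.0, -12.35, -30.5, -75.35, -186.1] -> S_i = -5.00*2.47^i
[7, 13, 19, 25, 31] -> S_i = 7 + 6*i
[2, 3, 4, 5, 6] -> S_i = 2 + 1*i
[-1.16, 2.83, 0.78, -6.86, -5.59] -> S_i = Random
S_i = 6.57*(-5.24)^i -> [6.57, -34.43, 180.4, -945.28, 4953.25]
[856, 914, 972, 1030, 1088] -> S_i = 856 + 58*i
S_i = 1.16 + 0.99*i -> [1.16, 2.15, 3.14, 4.13, 5.12]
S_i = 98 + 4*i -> [98, 102, 106, 110, 114]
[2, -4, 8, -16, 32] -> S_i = 2*-2^i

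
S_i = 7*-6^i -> [7, -42, 252, -1512, 9072]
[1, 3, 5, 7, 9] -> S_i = 1 + 2*i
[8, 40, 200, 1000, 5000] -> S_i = 8*5^i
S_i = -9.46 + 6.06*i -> [-9.46, -3.4, 2.66, 8.72, 14.78]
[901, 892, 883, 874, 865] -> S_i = 901 + -9*i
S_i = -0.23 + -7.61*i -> [-0.23, -7.84, -15.45, -23.06, -30.67]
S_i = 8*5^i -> [8, 40, 200, 1000, 5000]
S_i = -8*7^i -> [-8, -56, -392, -2744, -19208]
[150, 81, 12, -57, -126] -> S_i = 150 + -69*i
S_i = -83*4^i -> [-83, -332, -1328, -5312, -21248]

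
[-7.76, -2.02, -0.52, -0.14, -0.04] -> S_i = -7.76*0.26^i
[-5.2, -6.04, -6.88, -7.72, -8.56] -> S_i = -5.20 + -0.84*i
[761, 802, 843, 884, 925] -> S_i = 761 + 41*i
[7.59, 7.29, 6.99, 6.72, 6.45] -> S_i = 7.59*0.96^i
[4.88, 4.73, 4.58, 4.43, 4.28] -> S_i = 4.88 + -0.15*i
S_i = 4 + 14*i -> [4, 18, 32, 46, 60]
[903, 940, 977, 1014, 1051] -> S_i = 903 + 37*i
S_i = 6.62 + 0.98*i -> [6.62, 7.6, 8.58, 9.56, 10.54]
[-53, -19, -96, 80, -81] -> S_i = Random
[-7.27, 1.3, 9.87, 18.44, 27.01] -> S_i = -7.27 + 8.57*i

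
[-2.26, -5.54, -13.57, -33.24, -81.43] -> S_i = -2.26*2.45^i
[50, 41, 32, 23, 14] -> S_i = 50 + -9*i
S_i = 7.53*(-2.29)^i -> [7.53, -17.24, 39.49, -90.43, 207.08]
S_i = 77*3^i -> [77, 231, 693, 2079, 6237]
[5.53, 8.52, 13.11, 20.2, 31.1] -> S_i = 5.53*1.54^i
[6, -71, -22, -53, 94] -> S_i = Random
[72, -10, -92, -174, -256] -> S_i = 72 + -82*i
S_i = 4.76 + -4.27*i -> [4.76, 0.49, -3.78, -8.05, -12.32]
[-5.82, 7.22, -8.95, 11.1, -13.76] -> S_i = -5.82*(-1.24)^i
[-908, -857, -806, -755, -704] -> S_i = -908 + 51*i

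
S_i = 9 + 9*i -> [9, 18, 27, 36, 45]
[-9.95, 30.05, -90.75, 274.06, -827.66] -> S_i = -9.95*(-3.02)^i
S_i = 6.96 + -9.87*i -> [6.96, -2.91, -12.78, -22.65, -32.52]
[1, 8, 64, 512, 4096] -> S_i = 1*8^i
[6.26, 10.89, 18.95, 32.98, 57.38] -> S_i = 6.26*1.74^i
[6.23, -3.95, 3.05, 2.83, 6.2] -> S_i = Random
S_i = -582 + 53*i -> [-582, -529, -476, -423, -370]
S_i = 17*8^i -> [17, 136, 1088, 8704, 69632]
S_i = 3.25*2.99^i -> [3.25, 9.72, 29.06, 86.88, 259.76]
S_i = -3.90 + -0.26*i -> [-3.9, -4.16, -4.42, -4.68, -4.94]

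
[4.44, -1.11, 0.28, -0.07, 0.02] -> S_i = 4.44*(-0.25)^i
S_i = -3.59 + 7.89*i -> [-3.59, 4.3, 12.19, 20.08, 27.97]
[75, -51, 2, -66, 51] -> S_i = Random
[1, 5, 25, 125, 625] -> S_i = 1*5^i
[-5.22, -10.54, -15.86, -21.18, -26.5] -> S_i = -5.22 + -5.32*i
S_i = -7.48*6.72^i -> [-7.48, -50.27, -337.78, -2269.91, -15253.82]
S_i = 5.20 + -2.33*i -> [5.2, 2.87, 0.54, -1.79, -4.12]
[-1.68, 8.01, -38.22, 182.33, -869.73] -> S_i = -1.68*(-4.77)^i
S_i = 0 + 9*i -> [0, 9, 18, 27, 36]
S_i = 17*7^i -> [17, 119, 833, 5831, 40817]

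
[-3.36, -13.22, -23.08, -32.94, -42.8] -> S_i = -3.36 + -9.86*i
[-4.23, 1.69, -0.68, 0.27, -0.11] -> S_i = -4.23*(-0.40)^i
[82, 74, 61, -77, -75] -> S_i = Random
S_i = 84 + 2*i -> [84, 86, 88, 90, 92]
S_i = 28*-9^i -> [28, -252, 2268, -20412, 183708]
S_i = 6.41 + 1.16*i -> [6.41, 7.57, 8.73, 9.89, 11.05]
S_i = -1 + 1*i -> [-1, 0, 1, 2, 3]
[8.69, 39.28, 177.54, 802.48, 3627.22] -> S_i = 8.69*4.52^i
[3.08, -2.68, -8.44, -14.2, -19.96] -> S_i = 3.08 + -5.76*i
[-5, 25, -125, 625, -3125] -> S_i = -5*-5^i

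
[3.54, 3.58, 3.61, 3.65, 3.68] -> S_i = 3.54*1.01^i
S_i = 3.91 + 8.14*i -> [3.91, 12.05, 20.19, 28.33, 36.47]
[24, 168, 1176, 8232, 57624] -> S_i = 24*7^i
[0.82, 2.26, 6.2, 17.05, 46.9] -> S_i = 0.82*2.75^i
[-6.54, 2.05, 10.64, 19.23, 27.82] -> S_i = -6.54 + 8.59*i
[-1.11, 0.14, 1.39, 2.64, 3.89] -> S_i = -1.11 + 1.25*i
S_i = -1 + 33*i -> [-1, 32, 65, 98, 131]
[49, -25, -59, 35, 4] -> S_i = Random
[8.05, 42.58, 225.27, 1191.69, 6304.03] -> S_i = 8.05*5.29^i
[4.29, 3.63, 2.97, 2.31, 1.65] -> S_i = 4.29 + -0.66*i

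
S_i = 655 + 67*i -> [655, 722, 789, 856, 923]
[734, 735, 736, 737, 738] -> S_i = 734 + 1*i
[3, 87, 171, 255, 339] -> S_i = 3 + 84*i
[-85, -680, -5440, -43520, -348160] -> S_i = -85*8^i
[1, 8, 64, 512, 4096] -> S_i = 1*8^i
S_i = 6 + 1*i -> [6, 7, 8, 9, 10]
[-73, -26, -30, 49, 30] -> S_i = Random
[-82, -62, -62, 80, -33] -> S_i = Random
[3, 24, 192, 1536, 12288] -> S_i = 3*8^i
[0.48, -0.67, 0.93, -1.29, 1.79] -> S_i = 0.48*(-1.39)^i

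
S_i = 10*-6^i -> [10, -60, 360, -2160, 12960]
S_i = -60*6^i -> [-60, -360, -2160, -12960, -77760]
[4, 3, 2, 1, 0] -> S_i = 4 + -1*i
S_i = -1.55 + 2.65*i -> [-1.55, 1.1, 3.75, 6.4, 9.05]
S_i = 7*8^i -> [7, 56, 448, 3584, 28672]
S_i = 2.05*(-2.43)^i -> [2.05, -4.98, 12.11, -29.42, 71.48]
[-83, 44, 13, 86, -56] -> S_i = Random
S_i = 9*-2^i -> [9, -18, 36, -72, 144]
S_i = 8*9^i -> [8, 72, 648, 5832, 52488]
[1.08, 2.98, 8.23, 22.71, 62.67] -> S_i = 1.08*2.76^i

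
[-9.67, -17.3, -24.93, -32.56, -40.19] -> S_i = -9.67 + -7.63*i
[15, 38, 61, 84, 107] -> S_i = 15 + 23*i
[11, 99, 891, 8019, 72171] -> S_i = 11*9^i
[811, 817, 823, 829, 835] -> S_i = 811 + 6*i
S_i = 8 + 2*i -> [8, 10, 12, 14, 16]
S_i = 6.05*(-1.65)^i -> [6.05, -9.98, 16.47, -27.18, 44.84]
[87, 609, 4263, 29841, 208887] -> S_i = 87*7^i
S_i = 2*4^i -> [2, 8, 32, 128, 512]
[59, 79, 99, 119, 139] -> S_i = 59 + 20*i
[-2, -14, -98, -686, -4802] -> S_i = -2*7^i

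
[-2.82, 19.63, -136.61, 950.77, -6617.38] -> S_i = -2.82*(-6.96)^i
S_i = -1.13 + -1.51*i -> [-1.13, -2.64, -4.15, -5.66, -7.17]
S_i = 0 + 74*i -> [0, 74, 148, 222, 296]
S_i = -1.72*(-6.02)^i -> [-1.72, 10.35, -62.33, 375.25, -2258.99]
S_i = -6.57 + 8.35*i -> [-6.57, 1.78, 10.13, 18.48, 26.83]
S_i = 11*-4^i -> [11, -44, 176, -704, 2816]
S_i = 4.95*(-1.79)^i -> [4.95, -8.86, 15.86, -28.39, 50.82]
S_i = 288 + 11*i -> [288, 299, 310, 321, 332]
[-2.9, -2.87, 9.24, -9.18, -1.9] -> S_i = Random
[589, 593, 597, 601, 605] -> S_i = 589 + 4*i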